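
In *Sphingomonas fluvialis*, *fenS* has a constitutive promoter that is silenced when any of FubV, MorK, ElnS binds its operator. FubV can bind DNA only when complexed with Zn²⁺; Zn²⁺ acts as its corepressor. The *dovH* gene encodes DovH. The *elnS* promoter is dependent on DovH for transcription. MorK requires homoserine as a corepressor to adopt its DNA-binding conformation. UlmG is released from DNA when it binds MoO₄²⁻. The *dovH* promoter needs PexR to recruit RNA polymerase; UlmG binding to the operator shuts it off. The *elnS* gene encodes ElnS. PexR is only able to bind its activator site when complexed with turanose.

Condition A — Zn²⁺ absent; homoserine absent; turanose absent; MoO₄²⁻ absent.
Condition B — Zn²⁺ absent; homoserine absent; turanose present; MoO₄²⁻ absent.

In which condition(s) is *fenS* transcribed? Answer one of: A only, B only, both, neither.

both

Condition A:
Zn²⁺ is absent, so FubV is inactive.
Homoserine is absent, so MorK is inactive.
Turanose is absent, so PexR is inactive.
MoO₄²⁻ is absent, so UlmG is active.
With repressor UlmG bound, *dovH* is not transcribed.
So DovH is not produced.
Required activator DovH is absent, so *elnS* is not transcribed.
So ElnS is not produced.
With no repressor bound, *fenS* is transcribed.
→ *fenS* is ON in A.
Condition B:
Zn²⁺ is absent, so FubV is inactive.
Homoserine is absent, so MorK is inactive.
Turanose is present, so PexR is active.
MoO₄²⁻ is absent, so UlmG is active.
With repressor UlmG bound, *dovH* is not transcribed.
So DovH is not produced.
Required activator DovH is absent, so *elnS* is not transcribed.
So ElnS is not produced.
With no repressor bound, *fenS* is transcribed.
→ *fenS* is ON in B.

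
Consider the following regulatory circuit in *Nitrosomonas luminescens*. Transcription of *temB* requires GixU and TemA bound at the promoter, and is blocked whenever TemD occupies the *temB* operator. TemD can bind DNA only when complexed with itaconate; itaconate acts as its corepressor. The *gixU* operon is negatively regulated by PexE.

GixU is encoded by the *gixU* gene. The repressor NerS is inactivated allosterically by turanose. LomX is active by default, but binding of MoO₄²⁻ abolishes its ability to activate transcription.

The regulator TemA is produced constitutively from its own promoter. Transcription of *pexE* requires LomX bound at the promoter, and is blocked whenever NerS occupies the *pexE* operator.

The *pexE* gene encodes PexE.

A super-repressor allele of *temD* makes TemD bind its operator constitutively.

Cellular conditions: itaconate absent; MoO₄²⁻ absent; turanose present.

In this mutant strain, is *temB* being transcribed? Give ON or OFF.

Turanose is present, so NerS is inactive.
MoO₄²⁻ is absent, so LomX is active.
No repressor is bound and LomX is active, so *pexE* is transcribed.
So PexE is produced and active.
With repressor PexE bound, *gixU* is not transcribed.
So GixU is not produced.
TemA is produced constitutively and is active.
TemD is constitutively active in this strain.
With repressor TemD bound, *temB* is not transcribed.

OFF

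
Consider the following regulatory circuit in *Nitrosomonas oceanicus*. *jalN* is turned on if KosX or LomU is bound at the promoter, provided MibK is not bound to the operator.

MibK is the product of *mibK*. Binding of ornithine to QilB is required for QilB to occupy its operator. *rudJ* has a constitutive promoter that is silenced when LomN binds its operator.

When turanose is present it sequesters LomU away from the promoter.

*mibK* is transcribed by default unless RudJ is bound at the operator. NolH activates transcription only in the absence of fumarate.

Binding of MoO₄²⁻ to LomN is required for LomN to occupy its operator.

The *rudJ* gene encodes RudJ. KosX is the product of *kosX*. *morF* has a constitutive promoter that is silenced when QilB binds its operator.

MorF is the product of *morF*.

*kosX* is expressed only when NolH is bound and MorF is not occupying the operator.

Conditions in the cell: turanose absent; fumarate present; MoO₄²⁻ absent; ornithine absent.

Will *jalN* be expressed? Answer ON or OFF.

Ornithine is absent, so QilB is inactive.
With no repressor bound, *morF* is transcribed.
So MorF is produced and active.
Fumarate is present, so NolH is inactive.
With repressor MorF bound, *kosX* is not transcribed.
So KosX is not produced.
MoO₄²⁻ is absent, so LomN is inactive.
With no repressor bound, *rudJ* is transcribed.
So RudJ is produced and active.
With repressor RudJ bound, *mibK* is not transcribed.
So MibK is not produced.
Turanose is absent, so LomU is active.
Activator LomU is present, so *jalN* is transcribed.

ON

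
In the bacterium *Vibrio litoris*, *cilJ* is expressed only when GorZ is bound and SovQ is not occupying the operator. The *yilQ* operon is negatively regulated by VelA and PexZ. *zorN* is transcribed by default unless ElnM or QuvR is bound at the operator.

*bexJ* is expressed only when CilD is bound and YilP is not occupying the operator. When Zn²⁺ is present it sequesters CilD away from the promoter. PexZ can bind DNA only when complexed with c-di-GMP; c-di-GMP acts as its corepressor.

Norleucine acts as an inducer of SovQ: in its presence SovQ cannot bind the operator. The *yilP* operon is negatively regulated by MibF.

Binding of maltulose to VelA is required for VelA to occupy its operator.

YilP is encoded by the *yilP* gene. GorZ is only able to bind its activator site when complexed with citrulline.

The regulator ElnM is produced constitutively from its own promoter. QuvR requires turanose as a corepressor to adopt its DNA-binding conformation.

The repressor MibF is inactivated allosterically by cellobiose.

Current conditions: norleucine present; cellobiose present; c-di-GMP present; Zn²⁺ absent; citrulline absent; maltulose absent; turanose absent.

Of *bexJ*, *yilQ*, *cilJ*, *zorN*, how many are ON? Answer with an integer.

Zn²⁺ is absent, so CilD is active.
Cellobiose is present, so MibF is inactive.
With no repressor bound, *yilP* is transcribed.
So YilP is produced and active.
With repressor YilP bound, *bexJ* is not transcribed.
→ *bexJ* is OFF.
Maltulose is absent, so VelA is inactive.
c-di-GMP is present, so PexZ is active.
With repressor PexZ bound, *yilQ* is not transcribed.
→ *yilQ* is OFF.
Norleucine is present, so SovQ is inactive.
Citrulline is absent, so GorZ is inactive.
Required activator GorZ is absent, so *cilJ* is not transcribed.
→ *cilJ* is OFF.
ElnM is produced constitutively and is active.
Turanose is absent, so QuvR is inactive.
With repressor ElnM bound, *zorN* is not transcribed.
→ *zorN* is OFF.
0 of the 4 genes are transcribed.

0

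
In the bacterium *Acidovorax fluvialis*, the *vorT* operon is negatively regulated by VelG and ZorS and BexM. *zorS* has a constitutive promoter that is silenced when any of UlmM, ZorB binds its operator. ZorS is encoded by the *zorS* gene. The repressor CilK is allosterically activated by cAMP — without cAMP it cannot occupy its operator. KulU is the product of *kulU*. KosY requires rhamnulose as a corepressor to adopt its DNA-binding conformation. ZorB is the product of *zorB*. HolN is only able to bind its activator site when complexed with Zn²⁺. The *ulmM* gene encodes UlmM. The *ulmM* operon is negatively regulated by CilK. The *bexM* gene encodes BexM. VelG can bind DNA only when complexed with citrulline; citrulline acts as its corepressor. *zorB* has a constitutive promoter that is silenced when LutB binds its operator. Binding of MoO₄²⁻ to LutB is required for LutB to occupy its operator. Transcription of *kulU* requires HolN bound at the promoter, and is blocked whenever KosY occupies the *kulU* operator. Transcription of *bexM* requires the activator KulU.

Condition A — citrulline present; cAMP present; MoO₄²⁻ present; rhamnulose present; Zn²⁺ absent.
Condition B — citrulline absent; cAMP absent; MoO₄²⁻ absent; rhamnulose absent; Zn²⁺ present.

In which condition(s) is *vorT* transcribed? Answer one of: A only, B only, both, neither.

neither

Condition A:
Citrulline is present, so VelG is active.
cAMP is present, so CilK is active.
With repressor CilK bound, *ulmM* is not transcribed.
So UlmM is not produced.
MoO₄²⁻ is present, so LutB is active.
With repressor LutB bound, *zorB* is not transcribed.
So ZorB is not produced.
With no repressor bound, *zorS* is transcribed.
So ZorS is produced and active.
Rhamnulose is present, so KosY is active.
Zn²⁺ is absent, so HolN is inactive.
With repressor KosY bound, *kulU* is not transcribed.
So KulU is not produced.
Required activator KulU is absent, so *bexM* is not transcribed.
So BexM is not produced.
With repressor VelG bound, *vorT* is not transcribed.
→ *vorT* is OFF in A.
Condition B:
Citrulline is absent, so VelG is inactive.
cAMP is absent, so CilK is inactive.
With no repressor bound, *ulmM* is transcribed.
So UlmM is produced and active.
MoO₄²⁻ is absent, so LutB is inactive.
With no repressor bound, *zorB* is transcribed.
So ZorB is produced and active.
With repressor UlmM bound, *zorS* is not transcribed.
So ZorS is not produced.
Rhamnulose is absent, so KosY is inactive.
Zn²⁺ is present, so HolN is active.
No repressor is bound and HolN is active, so *kulU* is transcribed.
So KulU is produced and active.
No repressor is bound and KulU is active, so *bexM* is transcribed.
So BexM is produced and active.
With repressor BexM bound, *vorT* is not transcribed.
→ *vorT* is OFF in B.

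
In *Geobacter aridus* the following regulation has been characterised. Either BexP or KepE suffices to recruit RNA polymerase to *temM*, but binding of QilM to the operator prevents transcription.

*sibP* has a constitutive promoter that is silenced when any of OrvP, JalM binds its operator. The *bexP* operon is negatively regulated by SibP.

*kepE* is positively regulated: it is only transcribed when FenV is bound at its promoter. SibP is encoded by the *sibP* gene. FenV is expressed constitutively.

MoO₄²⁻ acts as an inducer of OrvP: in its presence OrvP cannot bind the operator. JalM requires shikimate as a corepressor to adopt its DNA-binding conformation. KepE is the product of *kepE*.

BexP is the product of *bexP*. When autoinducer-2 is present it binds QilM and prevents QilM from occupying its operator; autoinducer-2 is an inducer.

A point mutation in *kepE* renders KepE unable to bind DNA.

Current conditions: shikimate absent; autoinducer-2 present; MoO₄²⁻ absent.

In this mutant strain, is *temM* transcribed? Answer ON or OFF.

ON

MoO₄²⁻ is absent, so OrvP is active.
Shikimate is absent, so JalM is inactive.
With repressor OrvP bound, *sibP* is not transcribed.
So SibP is not produced.
With no repressor bound, *bexP* is transcribed.
So BexP is produced and active.
KepE is non-functional in this strain, so it has no effect.
Autoinducer-2 is present, so QilM is inactive.
Activator BexP is present, so *temM* is transcribed.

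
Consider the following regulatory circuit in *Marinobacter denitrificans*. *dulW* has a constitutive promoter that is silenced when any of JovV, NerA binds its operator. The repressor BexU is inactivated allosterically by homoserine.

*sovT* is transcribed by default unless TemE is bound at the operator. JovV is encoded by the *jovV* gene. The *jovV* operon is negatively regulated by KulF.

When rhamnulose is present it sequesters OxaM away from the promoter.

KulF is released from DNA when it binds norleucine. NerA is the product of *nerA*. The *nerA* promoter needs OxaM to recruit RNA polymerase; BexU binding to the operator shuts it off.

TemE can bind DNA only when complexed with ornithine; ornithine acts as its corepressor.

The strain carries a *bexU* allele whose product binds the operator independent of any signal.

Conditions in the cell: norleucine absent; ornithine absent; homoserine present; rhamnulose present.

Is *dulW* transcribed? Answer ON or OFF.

Norleucine is absent, so KulF is active.
With repressor KulF bound, *jovV* is not transcribed.
So JovV is not produced.
Rhamnulose is present, so OxaM is inactive.
BexU is constitutively active in this strain.
With repressor BexU bound, *nerA* is not transcribed.
So NerA is not produced.
With no repressor bound, *dulW* is transcribed.

ON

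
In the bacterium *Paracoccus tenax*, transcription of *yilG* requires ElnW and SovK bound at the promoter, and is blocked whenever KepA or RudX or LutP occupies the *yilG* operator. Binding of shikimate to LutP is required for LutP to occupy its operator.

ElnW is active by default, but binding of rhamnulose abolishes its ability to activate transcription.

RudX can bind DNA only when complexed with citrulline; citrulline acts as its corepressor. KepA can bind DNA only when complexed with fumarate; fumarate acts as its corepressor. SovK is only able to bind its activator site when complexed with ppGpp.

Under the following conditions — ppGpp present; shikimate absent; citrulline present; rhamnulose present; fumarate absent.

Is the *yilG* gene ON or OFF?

Fumarate is absent, so KepA is inactive.
Citrulline is present, so RudX is active.
Rhamnulose is present, so ElnW is inactive.
ppGpp is present, so SovK is active.
Shikimate is absent, so LutP is inactive.
With repressor RudX bound, *yilG* is not transcribed.

OFF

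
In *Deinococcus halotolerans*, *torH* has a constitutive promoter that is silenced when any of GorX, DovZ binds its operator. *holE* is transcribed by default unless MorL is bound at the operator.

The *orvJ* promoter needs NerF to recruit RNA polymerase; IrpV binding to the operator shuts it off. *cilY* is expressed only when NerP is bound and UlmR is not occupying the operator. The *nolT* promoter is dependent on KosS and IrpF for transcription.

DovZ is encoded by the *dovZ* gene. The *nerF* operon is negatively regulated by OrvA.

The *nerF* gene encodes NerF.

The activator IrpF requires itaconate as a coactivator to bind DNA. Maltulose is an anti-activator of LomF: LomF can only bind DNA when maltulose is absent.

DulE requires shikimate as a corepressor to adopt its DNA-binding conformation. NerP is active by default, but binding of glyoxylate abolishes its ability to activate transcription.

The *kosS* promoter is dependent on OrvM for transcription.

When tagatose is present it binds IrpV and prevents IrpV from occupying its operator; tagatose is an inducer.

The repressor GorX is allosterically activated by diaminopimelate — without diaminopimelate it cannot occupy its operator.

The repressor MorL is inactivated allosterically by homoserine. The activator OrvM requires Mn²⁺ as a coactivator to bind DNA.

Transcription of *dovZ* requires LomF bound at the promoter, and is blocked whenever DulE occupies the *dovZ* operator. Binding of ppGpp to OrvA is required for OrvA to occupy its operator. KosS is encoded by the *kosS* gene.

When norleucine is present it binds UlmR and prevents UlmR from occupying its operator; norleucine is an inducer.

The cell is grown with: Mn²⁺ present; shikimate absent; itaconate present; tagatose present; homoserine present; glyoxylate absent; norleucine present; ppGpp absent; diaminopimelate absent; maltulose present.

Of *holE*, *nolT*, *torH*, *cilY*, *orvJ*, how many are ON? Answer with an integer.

5

Homoserine is present, so MorL is inactive.
With no repressor bound, *holE* is transcribed.
→ *holE* is ON.
Mn²⁺ is present, so OrvM is active.
No repressor is bound and OrvM is active, so *kosS* is transcribed.
So KosS is produced and active.
Itaconate is present, so IrpF is active.
No repressor is bound and KosS and IrpF are active, so *nolT* is transcribed.
→ *nolT* is ON.
Diaminopimelate is absent, so GorX is inactive.
Maltulose is present, so LomF is inactive.
Shikimate is absent, so DulE is inactive.
Required activator LomF is absent, so *dovZ* is not transcribed.
So DovZ is not produced.
With no repressor bound, *torH* is transcribed.
→ *torH* is ON.
Norleucine is present, so UlmR is inactive.
Glyoxylate is absent, so NerP is active.
No repressor is bound and NerP is active, so *cilY* is transcribed.
→ *cilY* is ON.
Tagatose is present, so IrpV is inactive.
ppGpp is absent, so OrvA is inactive.
With no repressor bound, *nerF* is transcribed.
So NerF is produced and active.
No repressor is bound and NerF is active, so *orvJ* is transcribed.
→ *orvJ* is ON.
5 of the 5 genes are transcribed.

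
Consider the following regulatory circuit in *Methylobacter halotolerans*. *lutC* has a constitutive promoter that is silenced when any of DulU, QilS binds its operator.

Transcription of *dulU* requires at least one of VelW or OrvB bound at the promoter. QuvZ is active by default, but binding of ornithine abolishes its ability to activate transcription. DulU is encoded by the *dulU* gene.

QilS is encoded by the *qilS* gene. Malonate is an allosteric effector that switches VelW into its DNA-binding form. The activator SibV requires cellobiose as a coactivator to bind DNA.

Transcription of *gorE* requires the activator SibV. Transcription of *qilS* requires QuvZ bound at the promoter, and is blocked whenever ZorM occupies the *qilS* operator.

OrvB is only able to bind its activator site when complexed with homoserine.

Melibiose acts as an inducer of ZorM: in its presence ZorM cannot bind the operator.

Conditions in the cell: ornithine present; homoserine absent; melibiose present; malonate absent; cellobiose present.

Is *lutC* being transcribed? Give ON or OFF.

ON

Malonate is absent, so VelW is inactive.
Homoserine is absent, so OrvB is inactive.
No activator is available at the *dulU* promoter, so *dulU* is not transcribed.
So DulU is not produced.
Melibiose is present, so ZorM is inactive.
Ornithine is present, so QuvZ is inactive.
Required activator QuvZ is absent, so *qilS* is not transcribed.
So QilS is not produced.
With no repressor bound, *lutC* is transcribed.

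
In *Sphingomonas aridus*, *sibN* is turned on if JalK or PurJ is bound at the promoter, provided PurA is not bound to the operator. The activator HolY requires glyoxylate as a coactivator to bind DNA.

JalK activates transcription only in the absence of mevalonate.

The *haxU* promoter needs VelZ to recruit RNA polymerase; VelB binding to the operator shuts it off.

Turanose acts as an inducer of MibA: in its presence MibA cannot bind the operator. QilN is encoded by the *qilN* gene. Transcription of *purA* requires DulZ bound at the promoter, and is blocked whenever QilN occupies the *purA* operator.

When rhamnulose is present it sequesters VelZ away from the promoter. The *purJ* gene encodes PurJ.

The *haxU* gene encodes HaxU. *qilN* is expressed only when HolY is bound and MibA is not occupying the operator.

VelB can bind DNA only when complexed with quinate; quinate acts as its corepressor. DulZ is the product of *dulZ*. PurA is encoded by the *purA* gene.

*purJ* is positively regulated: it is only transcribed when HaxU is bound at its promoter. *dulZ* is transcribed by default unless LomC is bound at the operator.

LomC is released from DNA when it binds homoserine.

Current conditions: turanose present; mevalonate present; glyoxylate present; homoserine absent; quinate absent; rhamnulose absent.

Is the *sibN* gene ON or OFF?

ON

Mevalonate is present, so JalK is inactive.
Quinate is absent, so VelB is inactive.
Rhamnulose is absent, so VelZ is active.
No repressor is bound and VelZ is active, so *haxU* is transcribed.
So HaxU is produced and active.
No repressor is bound and HaxU is active, so *purJ* is transcribed.
So PurJ is produced and active.
Turanose is present, so MibA is inactive.
Glyoxylate is present, so HolY is active.
No repressor is bound and HolY is active, so *qilN* is transcribed.
So QilN is produced and active.
Homoserine is absent, so LomC is active.
With repressor LomC bound, *dulZ* is not transcribed.
So DulZ is not produced.
With repressor QilN bound, *purA* is not transcribed.
So PurA is not produced.
Activator PurJ is present, so *sibN* is transcribed.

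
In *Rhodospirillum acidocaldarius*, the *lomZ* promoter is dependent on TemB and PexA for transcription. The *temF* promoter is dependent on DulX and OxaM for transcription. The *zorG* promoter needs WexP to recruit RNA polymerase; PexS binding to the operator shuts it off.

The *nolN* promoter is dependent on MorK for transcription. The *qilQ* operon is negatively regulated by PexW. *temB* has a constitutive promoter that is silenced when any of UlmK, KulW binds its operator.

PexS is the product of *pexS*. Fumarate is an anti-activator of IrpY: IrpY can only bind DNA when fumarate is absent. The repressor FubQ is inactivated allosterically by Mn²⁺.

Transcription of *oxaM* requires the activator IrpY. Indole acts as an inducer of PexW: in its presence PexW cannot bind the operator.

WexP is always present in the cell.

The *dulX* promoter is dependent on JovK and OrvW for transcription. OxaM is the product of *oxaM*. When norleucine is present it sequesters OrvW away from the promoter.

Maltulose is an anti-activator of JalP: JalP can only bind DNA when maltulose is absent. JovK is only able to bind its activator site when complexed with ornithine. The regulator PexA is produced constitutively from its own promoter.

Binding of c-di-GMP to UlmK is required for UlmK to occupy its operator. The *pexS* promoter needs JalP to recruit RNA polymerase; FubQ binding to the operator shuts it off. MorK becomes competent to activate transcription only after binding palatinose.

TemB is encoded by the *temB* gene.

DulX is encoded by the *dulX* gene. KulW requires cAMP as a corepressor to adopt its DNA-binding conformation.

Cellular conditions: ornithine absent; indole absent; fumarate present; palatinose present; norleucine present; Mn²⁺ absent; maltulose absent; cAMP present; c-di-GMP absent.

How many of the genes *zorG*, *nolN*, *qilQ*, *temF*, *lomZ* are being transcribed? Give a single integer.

Mn²⁺ is absent, so FubQ is active.
Maltulose is absent, so JalP is active.
With repressor FubQ bound, *pexS* is not transcribed.
So PexS is not produced.
WexP is produced constitutively and is active.
No repressor is bound and WexP is active, so *zorG* is transcribed.
→ *zorG* is ON.
Palatinose is present, so MorK is active.
No repressor is bound and MorK is active, so *nolN* is transcribed.
→ *nolN* is ON.
Indole is absent, so PexW is active.
With repressor PexW bound, *qilQ* is not transcribed.
→ *qilQ* is OFF.
Ornithine is absent, so JovK is inactive.
Norleucine is present, so OrvW is inactive.
Required activator JovK is absent, so *dulX* is not transcribed.
So DulX is not produced.
Fumarate is present, so IrpY is inactive.
Required activator IrpY is absent, so *oxaM* is not transcribed.
So OxaM is not produced.
Required activator DulX is absent, so *temF* is not transcribed.
→ *temF* is OFF.
c-di-GMP is absent, so UlmK is inactive.
cAMP is present, so KulW is active.
With repressor KulW bound, *temB* is not transcribed.
So TemB is not produced.
PexA is produced constitutively and is active.
Required activator TemB is absent, so *lomZ* is not transcribed.
→ *lomZ* is OFF.
2 of the 5 genes are transcribed.

2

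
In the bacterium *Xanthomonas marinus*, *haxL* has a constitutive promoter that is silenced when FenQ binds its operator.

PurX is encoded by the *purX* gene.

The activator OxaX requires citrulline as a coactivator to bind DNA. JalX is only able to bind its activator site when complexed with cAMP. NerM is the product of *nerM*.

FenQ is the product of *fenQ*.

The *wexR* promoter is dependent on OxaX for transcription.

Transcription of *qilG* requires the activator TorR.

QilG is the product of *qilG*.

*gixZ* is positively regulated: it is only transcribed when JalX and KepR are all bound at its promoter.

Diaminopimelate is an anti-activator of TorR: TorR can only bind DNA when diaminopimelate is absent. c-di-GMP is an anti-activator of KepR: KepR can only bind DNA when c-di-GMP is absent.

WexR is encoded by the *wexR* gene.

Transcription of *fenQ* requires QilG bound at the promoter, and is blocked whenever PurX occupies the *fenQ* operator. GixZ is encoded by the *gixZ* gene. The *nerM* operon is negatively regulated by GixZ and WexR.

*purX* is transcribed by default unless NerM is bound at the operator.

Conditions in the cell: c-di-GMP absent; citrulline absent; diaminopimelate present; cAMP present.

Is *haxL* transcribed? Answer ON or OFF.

ON

cAMP is present, so JalX is active.
c-di-GMP is absent, so KepR is active.
No repressor is bound and JalX and KepR are active, so *gixZ* is transcribed.
So GixZ is produced and active.
Citrulline is absent, so OxaX is inactive.
Required activator OxaX is absent, so *wexR* is not transcribed.
So WexR is not produced.
With repressor GixZ bound, *nerM* is not transcribed.
So NerM is not produced.
With no repressor bound, *purX* is transcribed.
So PurX is produced and active.
Diaminopimelate is present, so TorR is inactive.
Required activator TorR is absent, so *qilG* is not transcribed.
So QilG is not produced.
With repressor PurX bound, *fenQ* is not transcribed.
So FenQ is not produced.
With no repressor bound, *haxL* is transcribed.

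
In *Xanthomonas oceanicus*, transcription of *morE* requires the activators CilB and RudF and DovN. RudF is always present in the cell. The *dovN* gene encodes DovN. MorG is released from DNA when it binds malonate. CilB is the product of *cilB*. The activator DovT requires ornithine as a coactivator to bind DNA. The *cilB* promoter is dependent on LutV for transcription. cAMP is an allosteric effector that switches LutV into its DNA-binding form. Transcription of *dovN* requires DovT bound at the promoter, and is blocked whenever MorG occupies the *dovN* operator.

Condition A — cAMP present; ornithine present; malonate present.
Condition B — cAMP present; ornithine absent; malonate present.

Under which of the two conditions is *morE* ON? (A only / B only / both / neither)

A only

Condition A:
cAMP is present, so LutV is active.
No repressor is bound and LutV is active, so *cilB* is transcribed.
So CilB is produced and active.
RudF is produced constitutively and is active.
Ornithine is present, so DovT is active.
Malonate is present, so MorG is inactive.
No repressor is bound and DovT is active, so *dovN* is transcribed.
So DovN is produced and active.
No repressor is bound and CilB and RudF and DovN are active, so *morE* is transcribed.
→ *morE* is ON in A.
Condition B:
cAMP is present, so LutV is active.
No repressor is bound and LutV is active, so *cilB* is transcribed.
So CilB is produced and active.
RudF is produced constitutively and is active.
Ornithine is absent, so DovT is inactive.
Malonate is present, so MorG is inactive.
Required activator DovT is absent, so *dovN* is not transcribed.
So DovN is not produced.
Required activator DovN is absent, so *morE* is not transcribed.
→ *morE* is OFF in B.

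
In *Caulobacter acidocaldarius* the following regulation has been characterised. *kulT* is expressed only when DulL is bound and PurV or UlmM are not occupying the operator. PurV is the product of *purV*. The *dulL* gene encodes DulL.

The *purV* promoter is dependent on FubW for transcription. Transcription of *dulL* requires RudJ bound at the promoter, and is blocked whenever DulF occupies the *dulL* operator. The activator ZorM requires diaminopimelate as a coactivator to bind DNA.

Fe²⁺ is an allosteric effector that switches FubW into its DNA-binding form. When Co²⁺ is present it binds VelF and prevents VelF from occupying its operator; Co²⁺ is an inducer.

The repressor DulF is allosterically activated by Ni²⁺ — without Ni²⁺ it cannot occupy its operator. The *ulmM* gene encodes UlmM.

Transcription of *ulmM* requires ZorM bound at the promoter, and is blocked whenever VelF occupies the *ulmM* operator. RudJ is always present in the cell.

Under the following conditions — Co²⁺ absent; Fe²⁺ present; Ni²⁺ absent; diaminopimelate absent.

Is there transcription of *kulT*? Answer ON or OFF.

Fe²⁺ is present, so FubW is active.
No repressor is bound and FubW is active, so *purV* is transcribed.
So PurV is produced and active.
Co²⁺ is absent, so VelF is active.
Diaminopimelate is absent, so ZorM is inactive.
With repressor VelF bound, *ulmM* is not transcribed.
So UlmM is not produced.
RudJ is produced constitutively and is active.
Ni²⁺ is absent, so DulF is inactive.
No repressor is bound and RudJ is active, so *dulL* is transcribed.
So DulL is produced and active.
With repressor PurV bound, *kulT* is not transcribed.

OFF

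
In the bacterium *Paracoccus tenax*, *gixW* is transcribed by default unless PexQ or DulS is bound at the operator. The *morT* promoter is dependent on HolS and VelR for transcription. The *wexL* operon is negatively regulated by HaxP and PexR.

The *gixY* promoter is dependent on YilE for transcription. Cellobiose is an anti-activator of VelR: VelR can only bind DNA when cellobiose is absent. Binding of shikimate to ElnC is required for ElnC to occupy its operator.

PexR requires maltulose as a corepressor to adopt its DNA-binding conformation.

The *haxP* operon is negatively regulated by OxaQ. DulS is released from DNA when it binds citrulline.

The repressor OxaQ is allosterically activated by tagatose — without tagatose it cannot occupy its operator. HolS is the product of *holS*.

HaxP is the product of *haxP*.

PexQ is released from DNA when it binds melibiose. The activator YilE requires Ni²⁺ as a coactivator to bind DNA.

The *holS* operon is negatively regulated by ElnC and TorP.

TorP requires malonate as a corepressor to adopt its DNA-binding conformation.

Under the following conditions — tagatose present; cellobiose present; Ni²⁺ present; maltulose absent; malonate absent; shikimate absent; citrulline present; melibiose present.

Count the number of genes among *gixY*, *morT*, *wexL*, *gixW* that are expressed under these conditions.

3

Ni²⁺ is present, so YilE is active.
No repressor is bound and YilE is active, so *gixY* is transcribed.
→ *gixY* is ON.
Shikimate is absent, so ElnC is inactive.
Malonate is absent, so TorP is inactive.
With no repressor bound, *holS* is transcribed.
So HolS is produced and active.
Cellobiose is present, so VelR is inactive.
Required activator VelR is absent, so *morT* is not transcribed.
→ *morT* is OFF.
Tagatose is present, so OxaQ is active.
With repressor OxaQ bound, *haxP* is not transcribed.
So HaxP is not produced.
Maltulose is absent, so PexR is inactive.
With no repressor bound, *wexL* is transcribed.
→ *wexL* is ON.
Melibiose is present, so PexQ is inactive.
Citrulline is present, so DulS is inactive.
With no repressor bound, *gixW* is transcribed.
→ *gixW* is ON.
3 of the 4 genes are transcribed.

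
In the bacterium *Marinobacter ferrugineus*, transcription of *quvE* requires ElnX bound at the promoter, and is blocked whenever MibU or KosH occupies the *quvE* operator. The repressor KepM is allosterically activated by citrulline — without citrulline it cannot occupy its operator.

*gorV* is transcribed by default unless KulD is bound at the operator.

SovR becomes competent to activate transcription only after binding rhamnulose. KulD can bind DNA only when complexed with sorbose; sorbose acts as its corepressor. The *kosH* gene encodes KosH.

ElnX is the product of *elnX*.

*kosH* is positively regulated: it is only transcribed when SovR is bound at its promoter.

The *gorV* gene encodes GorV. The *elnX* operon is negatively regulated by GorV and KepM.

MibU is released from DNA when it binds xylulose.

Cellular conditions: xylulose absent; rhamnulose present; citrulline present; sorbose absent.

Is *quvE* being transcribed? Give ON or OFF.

Sorbose is absent, so KulD is inactive.
With no repressor bound, *gorV* is transcribed.
So GorV is produced and active.
Citrulline is present, so KepM is active.
With repressor GorV bound, *elnX* is not transcribed.
So ElnX is not produced.
Xylulose is absent, so MibU is active.
Rhamnulose is present, so SovR is active.
No repressor is bound and SovR is active, so *kosH* is transcribed.
So KosH is produced and active.
With repressor MibU bound, *quvE* is not transcribed.

OFF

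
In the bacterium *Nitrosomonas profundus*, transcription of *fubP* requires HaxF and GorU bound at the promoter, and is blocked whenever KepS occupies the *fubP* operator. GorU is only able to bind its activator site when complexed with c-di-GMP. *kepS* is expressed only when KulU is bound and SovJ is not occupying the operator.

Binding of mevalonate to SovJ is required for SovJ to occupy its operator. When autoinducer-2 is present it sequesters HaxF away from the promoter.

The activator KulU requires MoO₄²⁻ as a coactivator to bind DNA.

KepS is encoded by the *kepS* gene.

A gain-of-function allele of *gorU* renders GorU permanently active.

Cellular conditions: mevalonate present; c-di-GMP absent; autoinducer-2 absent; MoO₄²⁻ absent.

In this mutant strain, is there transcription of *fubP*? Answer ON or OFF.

ON

MoO₄²⁻ is absent, so KulU is inactive.
Mevalonate is present, so SovJ is active.
With repressor SovJ bound, *kepS* is not transcribed.
So KepS is not produced.
Autoinducer-2 is absent, so HaxF is active.
GorU is constitutively active in this strain.
No repressor is bound and HaxF and GorU are active, so *fubP* is transcribed.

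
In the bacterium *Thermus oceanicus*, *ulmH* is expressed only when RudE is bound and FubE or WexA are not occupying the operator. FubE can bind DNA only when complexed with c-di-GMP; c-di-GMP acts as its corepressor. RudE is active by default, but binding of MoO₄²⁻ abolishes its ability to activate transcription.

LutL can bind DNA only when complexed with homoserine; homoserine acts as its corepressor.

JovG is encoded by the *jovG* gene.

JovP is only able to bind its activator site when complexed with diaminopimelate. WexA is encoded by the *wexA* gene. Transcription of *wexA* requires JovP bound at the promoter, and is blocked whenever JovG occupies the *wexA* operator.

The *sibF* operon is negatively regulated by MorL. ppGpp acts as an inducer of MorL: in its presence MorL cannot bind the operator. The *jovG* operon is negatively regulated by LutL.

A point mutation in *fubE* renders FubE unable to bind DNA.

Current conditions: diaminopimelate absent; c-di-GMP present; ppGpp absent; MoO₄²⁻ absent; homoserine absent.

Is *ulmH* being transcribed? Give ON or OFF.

ON

FubE is non-functional in this strain, so it has no effect.
Homoserine is absent, so LutL is inactive.
With no repressor bound, *jovG* is transcribed.
So JovG is produced and active.
Diaminopimelate is absent, so JovP is inactive.
With repressor JovG bound, *wexA* is not transcribed.
So WexA is not produced.
MoO₄²⁻ is absent, so RudE is active.
No repressor is bound and RudE is active, so *ulmH* is transcribed.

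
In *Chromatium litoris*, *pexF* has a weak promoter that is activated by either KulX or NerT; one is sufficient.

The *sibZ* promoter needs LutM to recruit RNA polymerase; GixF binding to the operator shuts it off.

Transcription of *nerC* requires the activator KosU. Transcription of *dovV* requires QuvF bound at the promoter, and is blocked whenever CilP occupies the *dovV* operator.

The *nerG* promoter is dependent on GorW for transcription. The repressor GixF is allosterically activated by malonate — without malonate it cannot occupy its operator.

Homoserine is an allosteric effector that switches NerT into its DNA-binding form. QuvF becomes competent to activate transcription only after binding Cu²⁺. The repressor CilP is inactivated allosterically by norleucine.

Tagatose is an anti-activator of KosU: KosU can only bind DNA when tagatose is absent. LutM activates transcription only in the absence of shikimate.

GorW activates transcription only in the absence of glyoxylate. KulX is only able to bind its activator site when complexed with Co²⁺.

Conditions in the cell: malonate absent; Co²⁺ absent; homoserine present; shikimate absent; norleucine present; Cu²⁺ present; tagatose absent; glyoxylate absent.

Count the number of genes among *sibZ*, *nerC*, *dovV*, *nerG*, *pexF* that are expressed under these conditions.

Shikimate is absent, so LutM is active.
Malonate is absent, so GixF is inactive.
No repressor is bound and LutM is active, so *sibZ* is transcribed.
→ *sibZ* is ON.
Tagatose is absent, so KosU is active.
No repressor is bound and KosU is active, so *nerC* is transcribed.
→ *nerC* is ON.
Cu²⁺ is present, so QuvF is active.
Norleucine is present, so CilP is inactive.
No repressor is bound and QuvF is active, so *dovV* is transcribed.
→ *dovV* is ON.
Glyoxylate is absent, so GorW is active.
No repressor is bound and GorW is active, so *nerG* is transcribed.
→ *nerG* is ON.
Co²⁺ is absent, so KulX is inactive.
Homoserine is present, so NerT is active.
Activator NerT is present, so *pexF* is transcribed.
→ *pexF* is ON.
5 of the 5 genes are transcribed.

5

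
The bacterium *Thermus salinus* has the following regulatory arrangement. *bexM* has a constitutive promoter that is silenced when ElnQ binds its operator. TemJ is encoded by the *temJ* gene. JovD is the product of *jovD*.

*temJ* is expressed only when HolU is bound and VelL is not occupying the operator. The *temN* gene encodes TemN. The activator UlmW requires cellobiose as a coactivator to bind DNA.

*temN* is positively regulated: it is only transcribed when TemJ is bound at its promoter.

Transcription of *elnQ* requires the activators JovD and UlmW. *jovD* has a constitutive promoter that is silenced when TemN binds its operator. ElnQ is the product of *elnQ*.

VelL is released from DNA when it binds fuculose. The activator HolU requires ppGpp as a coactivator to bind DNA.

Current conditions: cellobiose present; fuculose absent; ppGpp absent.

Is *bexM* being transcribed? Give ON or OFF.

OFF

ppGpp is absent, so HolU is inactive.
Fuculose is absent, so VelL is active.
With repressor VelL bound, *temJ* is not transcribed.
So TemJ is not produced.
Required activator TemJ is absent, so *temN* is not transcribed.
So TemN is not produced.
With no repressor bound, *jovD* is transcribed.
So JovD is produced and active.
Cellobiose is present, so UlmW is active.
No repressor is bound and JovD and UlmW are active, so *elnQ* is transcribed.
So ElnQ is produced and active.
With repressor ElnQ bound, *bexM* is not transcribed.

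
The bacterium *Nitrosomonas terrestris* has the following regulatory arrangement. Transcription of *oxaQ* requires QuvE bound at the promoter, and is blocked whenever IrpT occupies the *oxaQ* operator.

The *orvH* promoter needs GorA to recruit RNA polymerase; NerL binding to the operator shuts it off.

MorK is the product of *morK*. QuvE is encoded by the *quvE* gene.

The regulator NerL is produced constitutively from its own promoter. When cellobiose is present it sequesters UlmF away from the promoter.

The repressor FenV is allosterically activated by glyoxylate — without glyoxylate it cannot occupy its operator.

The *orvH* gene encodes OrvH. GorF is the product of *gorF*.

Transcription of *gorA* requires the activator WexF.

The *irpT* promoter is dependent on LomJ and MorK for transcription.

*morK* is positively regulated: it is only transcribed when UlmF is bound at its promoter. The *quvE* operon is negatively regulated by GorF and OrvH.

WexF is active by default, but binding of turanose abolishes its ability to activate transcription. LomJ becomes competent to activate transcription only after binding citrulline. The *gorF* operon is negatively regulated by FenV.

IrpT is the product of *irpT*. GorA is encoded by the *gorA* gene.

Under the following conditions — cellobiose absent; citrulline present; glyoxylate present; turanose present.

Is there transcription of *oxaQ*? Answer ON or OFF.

Glyoxylate is present, so FenV is active.
With repressor FenV bound, *gorF* is not transcribed.
So GorF is not produced.
NerL is produced constitutively and is active.
Turanose is present, so WexF is inactive.
Required activator WexF is absent, so *gorA* is not transcribed.
So GorA is not produced.
With repressor NerL bound, *orvH* is not transcribed.
So OrvH is not produced.
With no repressor bound, *quvE* is transcribed.
So QuvE is produced and active.
Citrulline is present, so LomJ is active.
Cellobiose is absent, so UlmF is active.
No repressor is bound and UlmF is active, so *morK* is transcribed.
So MorK is produced and active.
No repressor is bound and LomJ and MorK are active, so *irpT* is transcribed.
So IrpT is produced and active.
With repressor IrpT bound, *oxaQ* is not transcribed.

OFF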